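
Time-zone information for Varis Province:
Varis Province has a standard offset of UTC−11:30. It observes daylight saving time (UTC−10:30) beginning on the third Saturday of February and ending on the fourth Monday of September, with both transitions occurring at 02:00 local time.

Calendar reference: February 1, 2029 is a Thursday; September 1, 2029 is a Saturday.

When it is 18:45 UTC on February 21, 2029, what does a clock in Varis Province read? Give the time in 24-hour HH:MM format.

08:15

1 February 2029 is a Thursday, so the first Saturday is February 3 and the third is February 17.
1 September 2029 is a Saturday, so the first Monday is September 3 and the fourth is September 24.
At the standard offset (UTC−11:30), 18:45 UTC − 11h30m = 07:15 Varis Province standard time.
Daylight saving runs 17 February – 24 September; the standard-time date in Varis Province, February 21, 2029, is inside that window, so Varis Province is at UTC−10:30.
18:45 UTC − 10h30m = 08:15 local.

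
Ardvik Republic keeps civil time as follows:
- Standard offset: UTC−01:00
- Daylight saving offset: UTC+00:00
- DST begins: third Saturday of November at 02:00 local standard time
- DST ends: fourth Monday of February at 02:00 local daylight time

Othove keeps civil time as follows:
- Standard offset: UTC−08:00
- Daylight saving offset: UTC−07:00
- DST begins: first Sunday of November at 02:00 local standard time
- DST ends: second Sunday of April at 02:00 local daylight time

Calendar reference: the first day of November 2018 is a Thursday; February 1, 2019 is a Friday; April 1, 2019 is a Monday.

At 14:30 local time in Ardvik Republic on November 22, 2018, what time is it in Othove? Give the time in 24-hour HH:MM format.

07:30

1 November 2018 is a Thursday, so the first Saturday is November 3 and the third is November 17.
1 February 2019 is a Friday, so the first Monday is February 4 and the fourth is February 25.
November 22, 2018 lies within the daylight-saving period (17 November 2018 – 25 February 2019), so Ardvik Republic is on daylight time, UTC+00:00.
14:30 Ardvik Republic − 0h = 14:30 UTC.
1 November 2018 is a Thursday, so the first Sunday is November 4.
1 April 2019 is a Monday, so the first Sunday is April 7 and the second is April 14.
At the standard offset (UTC−08:00), 14:30 UTC − 8h = 06:30 Othove standard time.
Daylight saving runs 4 November 2018 – 14 April 2019; the standard-time date in Othove, November 22, 2018, is inside that window, so Othove is at UTC−07:00.
14:30 UTC − 7h = 07:30 Othove.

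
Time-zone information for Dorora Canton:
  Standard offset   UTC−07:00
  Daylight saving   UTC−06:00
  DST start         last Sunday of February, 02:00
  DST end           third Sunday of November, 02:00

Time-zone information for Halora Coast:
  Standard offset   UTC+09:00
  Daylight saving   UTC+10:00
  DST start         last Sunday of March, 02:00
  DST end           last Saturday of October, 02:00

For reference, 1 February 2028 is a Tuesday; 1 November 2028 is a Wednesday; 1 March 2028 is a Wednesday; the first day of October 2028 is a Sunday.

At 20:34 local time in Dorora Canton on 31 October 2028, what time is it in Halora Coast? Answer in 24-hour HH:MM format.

11:34

1 February 2028 is a Tuesday, so Sundays fall on 6, 13, 20, 27; the last is February 27.
1 November 2028 is a Wednesday, so the first Sunday is November 5 and the third is November 19.
31 October 2028 falls between 27 February and 19 November, so daylight saving is in effect and Dorora Canton is at UTC−06:00.
20:34 Dorora Canton + 6h = 02:34 UTC (rolling into the next day, 1 November 2028).
1 March 2028 is a Wednesday, so Sundays fall on 5, 12, 19, 26; the last is March 26.
1 October 2028 is a Sunday, so Saturdays fall on 7, 14, 21, 28; the last is October 28.
At the standard offset (UTC+09:00), 02:34 UTC + 9h = 11:34 Halora Coast standard time.
The standard-time date in Halora Coast, 1 November 2028, is outside the daylight-saving period (26 March – 28 October), so Halora Coast is on standard time, UTC+09:00.
02:34 UTC + 9h = 11:34 Halora Coast.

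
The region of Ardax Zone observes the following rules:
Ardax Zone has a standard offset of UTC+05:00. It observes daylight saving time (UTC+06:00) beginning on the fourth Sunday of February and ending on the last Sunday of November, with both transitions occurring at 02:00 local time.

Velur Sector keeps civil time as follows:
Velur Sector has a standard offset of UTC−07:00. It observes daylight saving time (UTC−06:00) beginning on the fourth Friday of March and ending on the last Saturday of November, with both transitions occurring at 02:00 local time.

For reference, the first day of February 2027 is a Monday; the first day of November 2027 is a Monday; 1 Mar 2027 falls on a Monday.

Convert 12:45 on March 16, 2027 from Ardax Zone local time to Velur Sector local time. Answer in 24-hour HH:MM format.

1 February 2027 is a Monday, so the first Sunday is February 7 and the fourth is February 28.
1 November 2027 is a Monday, so Sundays fall on 7, 14, 21, 28; the last is November 28.
March 16, 2027 falls between 28 February and 28 November, so daylight saving is in effect and Ardax Zone is at UTC+06:00.
12:45 Ardax Zone − 6h = 06:45 UTC.
1 March 2027 is a Monday, so the first Friday is March 5 and the fourth is March 26.
1 November 2027 is a Monday, so Saturdays fall on 6, 13, 20, 27; the last is November 27.
At the standard offset (UTC−07:00), 06:45 UTC − 7h = 23:45 Velur Sector standard time (rolling into the previous day, 15 March 2027).
Daylight saving runs 26 March – 27 November; the standard-time date in Velur Sector, March 15, 2027, is outside that window, so Velur Sector is on standard time at UTC−07:00.
06:45 UTC − 7h = 23:45 Velur Sector (rolling into the previous day, 15 March 2027).

23:45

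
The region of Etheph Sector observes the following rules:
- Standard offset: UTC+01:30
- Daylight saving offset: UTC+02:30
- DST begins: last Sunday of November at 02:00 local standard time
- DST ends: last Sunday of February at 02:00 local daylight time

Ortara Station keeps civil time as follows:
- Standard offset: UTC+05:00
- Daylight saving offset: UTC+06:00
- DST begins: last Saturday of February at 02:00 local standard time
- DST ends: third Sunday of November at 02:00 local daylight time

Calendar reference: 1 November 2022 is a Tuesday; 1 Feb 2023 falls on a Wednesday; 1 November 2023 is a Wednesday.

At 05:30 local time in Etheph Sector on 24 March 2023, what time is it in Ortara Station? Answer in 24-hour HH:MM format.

10:00

1 November 2022 is a Tuesday, so Sundays fall on 6, 13, 20, 27; the last is November 27.
1 February 2023 is a Wednesday, so Sundays fall on 5, 12, 19, 26; the last is February 26.
Daylight saving runs 27 November 2022 – 26 February 2023; 24 March 2023 is outside that window, so Etheph Sector is on standard time at UTC+01:30.
05:30 Etheph Sector − 1h30m = 04:00 UTC.
1 February 2023 is a Wednesday, so Saturdays fall on 4, 11, 18, 25; the last is February 25.
1 November 2023 is a Wednesday, so the first Sunday is November 5 and the third is November 19.
At the standard offset (UTC+05:00), 04:00 UTC + 5h = 09:00 Ortara Station standard time.
The standard-time date in Ortara Station, 24 March 2023, lies within the daylight-saving period (25 February – 19 November), so Ortara Station is on daylight time, UTC+06:00.
04:00 UTC + 6h = 10:00 Ortara Station.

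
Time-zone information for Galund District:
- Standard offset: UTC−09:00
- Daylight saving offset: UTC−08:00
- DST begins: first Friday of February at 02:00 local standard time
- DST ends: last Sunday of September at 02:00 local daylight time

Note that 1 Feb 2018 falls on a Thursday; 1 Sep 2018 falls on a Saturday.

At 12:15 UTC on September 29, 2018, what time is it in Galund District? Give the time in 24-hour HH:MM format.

04:15

1 February 2018 is a Thursday, so the first Friday is February 2.
1 September 2018 is a Saturday, so Sundays fall on 2, 9, 16, 23, 30; the last is September 30.
At the standard offset (UTC−09:00), 12:15 UTC − 9h = 03:15 Galund District standard time.
The standard-time date in Galund District, September 29, 2018, falls between 2 February and 30 September, so daylight saving is in effect and Galund District is at UTC−08:00.
12:15 UTC − 8h = 04:15 local.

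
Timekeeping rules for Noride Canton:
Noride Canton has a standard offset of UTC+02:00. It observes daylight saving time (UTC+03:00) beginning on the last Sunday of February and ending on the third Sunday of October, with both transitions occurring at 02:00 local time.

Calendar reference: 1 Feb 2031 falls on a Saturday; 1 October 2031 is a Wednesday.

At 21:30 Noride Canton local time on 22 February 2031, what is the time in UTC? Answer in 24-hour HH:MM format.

19:30

1 February 2031 is a Saturday, so Sundays fall on 2, 9, 16, 23; the last is February 23.
1 October 2031 is a Wednesday, so the first Sunday is October 5 and the third is October 19.
22 February 2031 is outside the daylight-saving period (23 February – 19 October), so Noride Canton is on standard time, UTC+02:00.
21:30 local − 2h = 19:30 UTC.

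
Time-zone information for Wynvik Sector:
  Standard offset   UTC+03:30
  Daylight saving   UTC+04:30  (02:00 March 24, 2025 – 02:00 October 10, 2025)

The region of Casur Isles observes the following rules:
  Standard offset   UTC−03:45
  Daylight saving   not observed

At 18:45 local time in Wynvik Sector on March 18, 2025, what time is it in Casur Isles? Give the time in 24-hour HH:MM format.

11:30

Daylight saving runs 24 March – 10 October; March 18, 2025 is outside that window, so Wynvik Sector is on standard time at UTC+03:30.
18:45 Wynvik Sector − 3h30m = 15:15 UTC.
Casur Isles stays on UTC−03:45 all year.
15:15 UTC − 3h45m = 11:30 Casur Isles.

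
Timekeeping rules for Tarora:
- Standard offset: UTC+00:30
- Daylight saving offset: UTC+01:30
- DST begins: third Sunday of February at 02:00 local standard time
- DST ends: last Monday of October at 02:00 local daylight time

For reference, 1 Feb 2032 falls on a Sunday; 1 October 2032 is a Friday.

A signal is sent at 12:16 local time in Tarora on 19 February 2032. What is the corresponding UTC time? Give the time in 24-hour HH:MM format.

10:46

1 February 2032 is a Sunday, so the first Sunday is February 1 and the third is February 15.
1 October 2032 is a Friday, so Mondays fall on 4, 11, 18, 25; the last is October 25.
Daylight saving runs 15 February – 25 October; 19 February 2032 is inside that window, so Tarora is at UTC+01:30.
12:16 local − 1h30m = 10:46 UTC.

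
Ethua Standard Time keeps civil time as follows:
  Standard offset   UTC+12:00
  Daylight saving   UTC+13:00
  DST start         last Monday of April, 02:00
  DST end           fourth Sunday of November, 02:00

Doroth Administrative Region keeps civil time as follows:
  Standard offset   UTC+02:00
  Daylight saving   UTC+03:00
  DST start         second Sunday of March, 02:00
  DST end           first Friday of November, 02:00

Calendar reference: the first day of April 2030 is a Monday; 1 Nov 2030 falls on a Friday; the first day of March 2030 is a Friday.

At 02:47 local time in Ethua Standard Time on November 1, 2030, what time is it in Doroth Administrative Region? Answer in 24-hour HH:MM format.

16:47

1 April 2030 is a Monday, so Mondays fall on 1, 8, 15, 22, 29; the last is April 29.
1 November 2030 is a Friday, so the first Sunday is November 3 and the fourth is November 24.
Daylight saving runs 29 April – 24 November; November 1, 2030 is inside that window, so Ethua Standard Time is at UTC+13:00.
02:47 Ethua Standard Time − 13h = 13:47 UTC (rolling into the previous day, 31 October 2030).
1 March 2030 is a Friday, so the first Sunday is March 3 and the second is March 10.
1 November 2030 is a Friday, so the first Friday is November 1.
At the standard offset (UTC+02:00), 13:47 UTC + 2h = 15:47 Doroth Administrative Region standard time.
Daylight saving runs 10 March – 1 November; the standard-time date in Doroth Administrative Region, October 31, 2030, is inside that window, so Doroth Administrative Region is at UTC+03:00.
13:47 UTC + 3h = 16:47 Doroth Administrative Region.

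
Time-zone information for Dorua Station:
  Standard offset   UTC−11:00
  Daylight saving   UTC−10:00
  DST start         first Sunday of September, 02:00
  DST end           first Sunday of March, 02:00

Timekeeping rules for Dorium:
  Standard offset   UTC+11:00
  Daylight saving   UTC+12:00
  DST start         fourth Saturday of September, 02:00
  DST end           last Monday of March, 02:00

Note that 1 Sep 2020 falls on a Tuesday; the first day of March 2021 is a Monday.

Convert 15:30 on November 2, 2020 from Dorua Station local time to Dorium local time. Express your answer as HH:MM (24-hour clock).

1 September 2020 is a Tuesday, so the first Sunday is September 6.
1 March 2021 is a Monday, so the first Sunday is March 7.
November 2, 2020 falls between 6 September 2020 and 7 March 2021, so daylight saving is in effect and Dorua Station is at UTC−10:00.
15:30 Dorua Station + 10h = 01:30 UTC (rolling into the next day, 3 November 2020).
1 September 2020 is a Tuesday, so the first Saturday is September 5 and the fourth is September 26.
1 March 2021 is a Monday, so Mondays fall on 1, 8, 15, 22, 29; the last is March 29.
At the standard offset (UTC+11:00), 01:30 UTC + 11h = 12:30 Dorium standard time.
The standard-time date in Dorium, November 3, 2020, lies within the daylight-saving period (26 September 2020 – 29 March 2021), so Dorium is on daylight time, UTC+12:00.
01:30 UTC + 12h = 13:30 Dorium.

13:30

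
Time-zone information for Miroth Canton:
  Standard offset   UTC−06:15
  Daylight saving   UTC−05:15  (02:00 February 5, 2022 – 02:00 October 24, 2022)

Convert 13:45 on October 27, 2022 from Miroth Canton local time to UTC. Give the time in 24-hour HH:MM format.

Daylight saving runs 5 February – 24 October; October 27, 2022 is outside that window, so Miroth Canton is on standard time at UTC−06:15.
13:45 local + 6h15m = 20:00 UTC.

20:00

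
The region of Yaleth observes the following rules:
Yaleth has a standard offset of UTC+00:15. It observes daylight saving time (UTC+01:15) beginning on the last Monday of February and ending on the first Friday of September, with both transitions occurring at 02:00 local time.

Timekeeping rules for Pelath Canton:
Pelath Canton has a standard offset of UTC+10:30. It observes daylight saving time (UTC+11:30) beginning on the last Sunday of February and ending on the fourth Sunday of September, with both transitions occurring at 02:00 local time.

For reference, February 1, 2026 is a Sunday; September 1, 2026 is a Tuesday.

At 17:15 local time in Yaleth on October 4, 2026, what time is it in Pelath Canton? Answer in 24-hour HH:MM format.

1 February 2026 is a Sunday, so Mondays fall on 2, 9, 16, 23; the last is February 23.
1 September 2026 is a Tuesday, so the first Friday is September 4.
Daylight saving runs 23 February – 4 September; October 4, 2026 is outside that window, so Yaleth is on standard time at UTC+00:15.
17:15 Yaleth − 0h15m = 17:00 UTC.
1 February 2026 is a Sunday, so Sundays fall on 1, 8, 15, 22; the last is February 22.
1 September 2026 is a Tuesday, so the first Sunday is September 6 and the fourth is September 27.
At the standard offset (UTC+10:30), 17:00 UTC + 10h30m = 03:30 Pelath Canton standard time (rolling into the next day, 5 October 2026).
Daylight saving runs 22 February – 27 September; the standard-time date in Pelath Canton, October 5, 2026, is outside that window, so Pelath Canton is on standard time at UTC+10:30.
17:00 UTC + 10h30m = 03:30 Pelath Canton (rolling into the next day, 5 October 2026).

03:30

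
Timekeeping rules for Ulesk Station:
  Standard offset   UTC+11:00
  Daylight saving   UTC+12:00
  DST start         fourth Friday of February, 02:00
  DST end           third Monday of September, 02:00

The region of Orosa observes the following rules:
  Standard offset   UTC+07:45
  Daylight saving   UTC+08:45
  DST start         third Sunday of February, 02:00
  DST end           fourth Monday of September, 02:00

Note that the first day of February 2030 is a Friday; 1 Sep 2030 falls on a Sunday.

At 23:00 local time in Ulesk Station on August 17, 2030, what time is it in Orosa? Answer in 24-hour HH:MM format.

19:45

1 February 2030 is a Friday, so the first Friday is February 1 and the fourth is February 22.
1 September 2030 is a Sunday, so the first Monday is September 2 and the third is September 16.
Daylight saving runs 22 February – 16 September; August 17, 2030 is inside that window, so Ulesk Station is at UTC+12:00.
23:00 Ulesk Station − 12h = 11:00 UTC.
1 February 2030 is a Friday, so the first Sunday is February 3 and the third is February 17.
1 September 2030 is a Sunday, so the first Monday is September 2 and the fourth is September 23.
At the standard offset (UTC+07:45), 11:00 UTC + 7h45m = 18:45 Orosa standard time.
Daylight saving runs 17 February – 23 September; the standard-time date in Orosa, August 17, 2030, is inside that window, so Orosa is at UTC+08:45.
11:00 UTC + 8h45m = 19:45 Orosa.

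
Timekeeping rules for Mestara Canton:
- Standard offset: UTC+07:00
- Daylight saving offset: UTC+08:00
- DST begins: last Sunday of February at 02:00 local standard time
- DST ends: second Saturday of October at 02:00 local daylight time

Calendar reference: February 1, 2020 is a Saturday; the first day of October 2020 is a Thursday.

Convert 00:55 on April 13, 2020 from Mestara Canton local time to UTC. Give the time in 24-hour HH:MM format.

1 February 2020 is a Saturday, so Sundays fall on 2, 9, 16, 23; the last is February 23.
1 October 2020 is a Thursday, so the first Saturday is October 3 and the second is October 10.
Daylight saving runs 23 February – 10 October; April 13, 2020 is inside that window, so Mestara Canton is at UTC+08:00.
00:55 local − 8h = 16:55 UTC (rolling into the previous day, 12 April 2020).

16:55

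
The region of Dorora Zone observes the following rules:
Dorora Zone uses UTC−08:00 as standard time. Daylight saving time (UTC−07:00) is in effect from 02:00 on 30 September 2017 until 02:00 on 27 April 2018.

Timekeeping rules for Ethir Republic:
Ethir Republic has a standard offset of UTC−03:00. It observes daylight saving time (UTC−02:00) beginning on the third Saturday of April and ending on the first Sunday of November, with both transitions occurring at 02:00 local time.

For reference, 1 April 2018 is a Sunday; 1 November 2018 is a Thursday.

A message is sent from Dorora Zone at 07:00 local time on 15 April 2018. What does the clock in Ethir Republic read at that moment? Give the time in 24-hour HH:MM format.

11:00

15 April 2018 lies within the daylight-saving period (30 September 2017 – 27 April 2018), so Dorora Zone is on daylight time, UTC−07:00.
07:00 Dorora Zone + 7h = 14:00 UTC.
1 April 2018 is a Sunday, so the first Saturday is April 7 and the third is April 21.
1 November 2018 is a Thursday, so the first Sunday is November 4.
At the standard offset (UTC−03:00), 14:00 UTC − 3h = 11:00 Ethir Republic standard time.
The standard-time date in Ethir Republic, 15 April 2018, does not fall between 21 April and 4 November, so daylight saving is not in effect and Ethir Republic is at UTC−03:00.
14:00 UTC − 3h = 11:00 Ethir Republic.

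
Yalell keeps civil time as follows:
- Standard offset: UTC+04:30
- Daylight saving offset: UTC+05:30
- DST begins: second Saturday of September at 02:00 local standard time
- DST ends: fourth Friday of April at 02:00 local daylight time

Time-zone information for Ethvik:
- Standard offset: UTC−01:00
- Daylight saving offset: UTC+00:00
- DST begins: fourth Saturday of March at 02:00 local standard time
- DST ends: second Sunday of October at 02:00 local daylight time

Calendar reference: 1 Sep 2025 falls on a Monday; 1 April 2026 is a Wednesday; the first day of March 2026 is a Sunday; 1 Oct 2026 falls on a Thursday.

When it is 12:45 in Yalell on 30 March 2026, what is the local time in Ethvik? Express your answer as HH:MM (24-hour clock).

07:15

1 September 2025 is a Monday, so the first Saturday is September 6 and the second is September 13.
1 April 2026 is a Wednesday, so the first Friday is April 3 and the fourth is April 24.
Daylight saving runs 13 September 2025 – 24 April 2026; 30 March 2026 is inside that window, so Yalell is at UTC+05:30.
12:45 Yalell − 5h30m = 07:15 UTC.
1 March 2026 is a Sunday, so the first Saturday is March 7 and the fourth is March 28.
1 October 2026 is a Thursday, so the first Sunday is October 4 and the second is October 11.
At the standard offset (UTC−01:00), 07:15 UTC − 1h = 06:15 Ethvik standard time.
Daylight saving runs 28 March – 11 October; the standard-time date in Ethvik, 30 March 2026, is inside that window, so Ethvik is at UTC+00:00.
07:15 UTC + 0h = 07:15 Ethvik.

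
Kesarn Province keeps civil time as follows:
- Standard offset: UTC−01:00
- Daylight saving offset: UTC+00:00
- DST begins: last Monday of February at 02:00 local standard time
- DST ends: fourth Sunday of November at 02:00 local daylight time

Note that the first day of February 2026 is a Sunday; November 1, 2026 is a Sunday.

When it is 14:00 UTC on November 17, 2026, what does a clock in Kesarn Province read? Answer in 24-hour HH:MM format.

14:00

1 February 2026 is a Sunday, so Mondays fall on 2, 9, 16, 23; the last is February 23.
1 November 2026 is a Sunday, so the first Sunday is November 1 and the fourth is November 22.
At the standard offset (UTC−01:00), 14:00 UTC − 1h = 13:00 Kesarn Province standard time.
The standard-time date in Kesarn Province, November 17, 2026, falls between 23 February and 22 November, so daylight saving is in effect and Kesarn Province is at UTC+00:00.
14:00 UTC + 0h = 14:00 local.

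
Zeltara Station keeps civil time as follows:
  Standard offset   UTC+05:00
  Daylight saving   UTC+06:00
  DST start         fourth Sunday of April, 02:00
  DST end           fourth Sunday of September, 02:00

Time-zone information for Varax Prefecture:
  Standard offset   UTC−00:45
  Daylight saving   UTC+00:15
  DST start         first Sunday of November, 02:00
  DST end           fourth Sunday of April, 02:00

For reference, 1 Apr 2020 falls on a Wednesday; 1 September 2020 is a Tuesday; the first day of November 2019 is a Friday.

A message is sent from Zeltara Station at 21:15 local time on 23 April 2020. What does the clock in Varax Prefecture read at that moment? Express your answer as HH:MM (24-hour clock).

1 April 2020 is a Wednesday, so the first Sunday is April 5 and the fourth is April 26.
1 September 2020 is a Tuesday, so the first Sunday is September 6 and the fourth is September 27.
23 April 2020 does not fall between 26 April and 27 September, so daylight saving is not in effect and Zeltara Station is at UTC+05:00.
21:15 Zeltara Station − 5h = 16:15 UTC.
1 November 2019 is a Friday, so the first Sunday is November 3.
1 April 2020 is a Wednesday, so the first Sunday is April 5 and the fourth is April 26.
At the standard offset (UTC−00:45), 16:15 UTC − 0h45m = 15:30 Varax Prefecture standard time.
Daylight saving runs 3 November 2019 – 26 April 2020; the standard-time date in Varax Prefecture, 23 April 2020, is inside that window, so Varax Prefecture is at UTC+00:15.
16:15 UTC + 0h15m = 16:30 Varax Prefecture.

16:30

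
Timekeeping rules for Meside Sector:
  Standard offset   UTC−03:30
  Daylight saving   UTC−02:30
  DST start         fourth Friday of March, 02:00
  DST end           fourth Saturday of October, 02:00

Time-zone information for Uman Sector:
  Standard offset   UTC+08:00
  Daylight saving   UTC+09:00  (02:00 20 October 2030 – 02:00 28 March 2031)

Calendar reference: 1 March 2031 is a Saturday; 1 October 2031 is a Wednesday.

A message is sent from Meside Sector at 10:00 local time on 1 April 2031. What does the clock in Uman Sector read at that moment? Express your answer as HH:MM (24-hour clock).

20:30

1 March 2031 is a Saturday, so the first Friday is March 7 and the fourth is March 28.
1 October 2031 is a Wednesday, so the first Saturday is October 4 and the fourth is October 25.
1 April 2031 falls between 28 March and 25 October, so daylight saving is in effect and Meside Sector is at UTC−02:30.
10:00 Meside Sector + 2h30m = 12:30 UTC.
At the standard offset (UTC+08:00), 12:30 UTC + 8h = 20:30 Uman Sector standard time.
Daylight saving runs 20 October 2030 – 28 March 2031; the standard-time date in Uman Sector, 1 April 2031, is outside that window, so Uman Sector is on standard time at UTC+08:00.
12:30 UTC + 8h = 20:30 Uman Sector.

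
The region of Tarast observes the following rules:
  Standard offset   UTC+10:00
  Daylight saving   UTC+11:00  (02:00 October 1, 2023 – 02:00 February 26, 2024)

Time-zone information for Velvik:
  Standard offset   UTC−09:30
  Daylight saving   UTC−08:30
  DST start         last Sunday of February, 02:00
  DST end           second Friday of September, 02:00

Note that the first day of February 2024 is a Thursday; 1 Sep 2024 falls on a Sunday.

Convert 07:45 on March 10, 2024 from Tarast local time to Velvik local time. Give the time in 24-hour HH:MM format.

March 10, 2024 is outside the daylight-saving period (1 October 2023 – 26 February 2024), so Tarast is on standard time, UTC+10:00.
07:45 Tarast − 10h = 21:45 UTC (rolling into the previous day, 9 March 2024).
1 February 2024 is a Thursday, so Sundays fall on 4, 11, 18, 25; the last is February 25.
1 September 2024 is a Sunday, so the first Friday is September 6 and the second is September 13.
At the standard offset (UTC−09:30), 21:45 UTC − 9h30m = 12:15 Velvik standard time.
Daylight saving runs 25 February – 13 September; the standard-time date in Velvik, March 9, 2024, is inside that window, so Velvik is at UTC−08:30.
21:45 UTC − 8h30m = 13:15 Velvik.

13:15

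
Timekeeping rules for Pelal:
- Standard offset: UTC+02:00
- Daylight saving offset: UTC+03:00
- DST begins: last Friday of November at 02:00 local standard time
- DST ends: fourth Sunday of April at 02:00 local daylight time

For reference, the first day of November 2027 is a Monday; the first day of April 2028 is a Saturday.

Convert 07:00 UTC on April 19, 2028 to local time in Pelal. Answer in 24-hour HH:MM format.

1 November 2027 is a Monday, so Fridays fall on 5, 12, 19, 26; the last is November 26.
1 April 2028 is a Saturday, so the first Sunday is April 2 and the fourth is April 23.
At the standard offset (UTC+02:00), 07:00 UTC + 2h = 09:00 Pelal standard time.
The standard-time date in Pelal, April 19, 2028, lies within the daylight-saving period (26 November 2027 – 23 April 2028), so Pelal is on daylight time, UTC+03:00.
07:00 UTC + 3h = 10:00 local.

10:00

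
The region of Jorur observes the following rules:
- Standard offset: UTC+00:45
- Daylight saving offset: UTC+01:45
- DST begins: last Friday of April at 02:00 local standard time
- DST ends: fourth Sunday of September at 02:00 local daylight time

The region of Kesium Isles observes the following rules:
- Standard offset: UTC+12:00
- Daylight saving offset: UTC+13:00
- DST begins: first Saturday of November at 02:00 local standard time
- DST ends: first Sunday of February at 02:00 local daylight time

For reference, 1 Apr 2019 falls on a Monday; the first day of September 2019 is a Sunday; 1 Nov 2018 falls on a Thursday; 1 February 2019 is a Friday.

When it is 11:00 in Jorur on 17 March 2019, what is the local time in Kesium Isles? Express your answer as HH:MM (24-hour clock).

22:15

1 April 2019 is a Monday, so Fridays fall on 5, 12, 19, 26; the last is April 26.
1 September 2019 is a Sunday, so the first Sunday is September 1 and the fourth is September 22.
Daylight saving runs 26 April – 22 September; 17 March 2019 is outside that window, so Jorur is on standard time at UTC+00:45.
11:00 Jorur − 0h45m = 10:15 UTC.
1 November 2018 is a Thursday, so the first Saturday is November 3.
1 February 2019 is a Friday, so the first Sunday is February 3.
At the standard offset (UTC+12:00), 10:15 UTC + 12h = 22:15 Kesium Isles standard time.
The standard-time date in Kesium Isles, 17 March 2019, does not fall between 3 November 2018 and 3 February 2019, so daylight saving is not in effect and Kesium Isles is at UTC+12:00.
10:15 UTC + 12h = 22:15 Kesium Isles.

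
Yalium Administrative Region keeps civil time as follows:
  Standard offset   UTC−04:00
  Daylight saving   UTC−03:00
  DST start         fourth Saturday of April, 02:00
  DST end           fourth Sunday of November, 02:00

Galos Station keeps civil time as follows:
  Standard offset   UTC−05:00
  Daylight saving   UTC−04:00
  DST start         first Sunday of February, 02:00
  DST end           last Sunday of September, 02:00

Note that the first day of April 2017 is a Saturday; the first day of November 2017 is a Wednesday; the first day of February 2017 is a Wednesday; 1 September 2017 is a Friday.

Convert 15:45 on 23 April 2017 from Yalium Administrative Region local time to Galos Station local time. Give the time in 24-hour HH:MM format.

1 April 2017 is a Saturday, so the first Saturday is April 1 and the fourth is April 22.
1 November 2017 is a Wednesday, so the first Sunday is November 5 and the fourth is November 26.
Daylight saving runs 22 April – 26 November; 23 April 2017 is inside that window, so Yalium Administrative Region is at UTC−03:00.
15:45 Yalium Administrative Region + 3h = 18:45 UTC.
1 February 2017 is a Wednesday, so the first Sunday is February 5.
1 September 2017 is a Friday, so Sundays fall on 3, 10, 17, 24; the last is September 24.
At the standard offset (UTC−05:00), 18:45 UTC − 5h = 13:45 Galos Station standard time.
The standard-time date in Galos Station, 23 April 2017, lies within the daylight-saving period (5 February – 24 September), so Galos Station is on daylight time, UTC−04:00.
18:45 UTC − 4h = 14:45 Galos Station.

14:45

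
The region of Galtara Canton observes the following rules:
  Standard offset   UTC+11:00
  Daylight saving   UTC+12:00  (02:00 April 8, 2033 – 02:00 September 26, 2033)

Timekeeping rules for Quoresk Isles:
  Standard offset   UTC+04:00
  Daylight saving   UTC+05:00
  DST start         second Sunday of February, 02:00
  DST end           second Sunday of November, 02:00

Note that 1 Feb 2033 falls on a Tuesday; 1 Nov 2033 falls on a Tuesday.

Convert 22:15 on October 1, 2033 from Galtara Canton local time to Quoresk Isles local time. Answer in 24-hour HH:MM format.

October 1, 2033 is outside the daylight-saving period (8 April – 26 September), so Galtara Canton is on standard time, UTC+11:00.
22:15 Galtara Canton − 11h = 11:15 UTC.
1 February 2033 is a Tuesday, so the first Sunday is February 6 and the second is February 13.
1 November 2033 is a Tuesday, so the first Sunday is November 6 and the second is November 13.
At the standard offset (UTC+04:00), 11:15 UTC + 4h = 15:15 Quoresk Isles standard time.
The standard-time date in Quoresk Isles, October 1, 2033, falls between 13 February and 13 November, so daylight saving is in effect and Quoresk Isles is at UTC+05:00.
11:15 UTC + 5h = 16:15 Quoresk Isles.

16:15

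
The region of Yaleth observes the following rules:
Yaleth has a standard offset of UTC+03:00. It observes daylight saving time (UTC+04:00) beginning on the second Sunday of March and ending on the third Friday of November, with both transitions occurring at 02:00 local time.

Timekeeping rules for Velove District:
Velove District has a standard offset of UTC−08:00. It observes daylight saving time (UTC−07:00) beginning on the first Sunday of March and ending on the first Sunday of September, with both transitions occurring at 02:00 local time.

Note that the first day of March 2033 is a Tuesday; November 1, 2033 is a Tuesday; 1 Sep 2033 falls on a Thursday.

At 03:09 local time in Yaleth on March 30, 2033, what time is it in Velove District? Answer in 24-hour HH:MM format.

1 March 2033 is a Tuesday, so the first Sunday is March 6 and the second is March 13.
1 November 2033 is a Tuesday, so the first Friday is November 4 and the third is November 18.
March 30, 2033 falls between 13 March and 18 November, so daylight saving is in effect and Yaleth is at UTC+04:00.
03:09 Yaleth − 4h = 23:09 UTC (rolling into the previous day, 29 March 2033).
1 March 2033 is a Tuesday, so the first Sunday is March 6.
1 September 2033 is a Thursday, so the first Sunday is September 4.
At the standard offset (UTC−08:00), 23:09 UTC − 8h = 15:09 Velove District standard time.
Daylight saving runs 6 March – 4 September; the standard-time date in Velove District, March 29, 2033, is inside that window, so Velove District is at UTC−07:00.
23:09 UTC − 7h = 16:09 Velove District.

16:09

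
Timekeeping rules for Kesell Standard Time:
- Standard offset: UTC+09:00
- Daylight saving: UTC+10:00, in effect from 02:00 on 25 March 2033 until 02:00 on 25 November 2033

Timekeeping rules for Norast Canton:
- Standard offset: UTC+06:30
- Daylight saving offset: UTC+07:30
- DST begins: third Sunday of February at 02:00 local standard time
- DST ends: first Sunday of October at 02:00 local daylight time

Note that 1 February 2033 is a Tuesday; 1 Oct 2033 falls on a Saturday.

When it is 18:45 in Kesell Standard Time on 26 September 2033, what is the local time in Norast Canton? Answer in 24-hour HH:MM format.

26 September 2033 lies within the daylight-saving period (25 March – 25 November), so Kesell Standard Time is on daylight time, UTC+10:00.
18:45 Kesell Standard Time − 10h = 08:45 UTC.
1 February 2033 is a Tuesday, so the first Sunday is February 6 and the third is February 20.
1 October 2033 is a Saturday, so the first Sunday is October 2.
At the standard offset (UTC+06:30), 08:45 UTC + 6h30m = 15:15 Norast Canton standard time.
Daylight saving runs 20 February – 2 October; the standard-time date in Norast Canton, 26 September 2033, is inside that window, so Norast Canton is at UTC+07:30.
08:45 UTC + 7h30m = 16:15 Norast Canton.

16:15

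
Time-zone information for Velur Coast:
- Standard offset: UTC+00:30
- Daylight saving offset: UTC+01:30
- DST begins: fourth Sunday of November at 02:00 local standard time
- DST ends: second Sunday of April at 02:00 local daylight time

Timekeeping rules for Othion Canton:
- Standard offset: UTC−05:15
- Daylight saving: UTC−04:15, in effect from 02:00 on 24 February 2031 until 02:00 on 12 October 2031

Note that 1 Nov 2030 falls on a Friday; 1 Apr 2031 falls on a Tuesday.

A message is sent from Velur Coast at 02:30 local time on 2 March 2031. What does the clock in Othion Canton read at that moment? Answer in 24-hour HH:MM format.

1 November 2030 is a Friday, so the first Sunday is November 3 and the fourth is November 24.
1 April 2031 is a Tuesday, so the first Sunday is April 6 and the second is April 13.
2 March 2031 falls between 24 November 2030 and 13 April 2031, so daylight saving is in effect and Velur Coast is at UTC+01:30.
02:30 Velur Coast − 1h30m = 01:00 UTC.
At the standard offset (UTC−05:15), 01:00 UTC − 5h15m = 19:45 Othion Canton standard time (rolling into the previous day, 1 March 2031).
The standard-time date in Othion Canton, 1 March 2031, falls between 24 February and 12 October, so daylight saving is in effect and Othion Canton is at UTC−04:15.
01:00 UTC − 4h15m = 20:45 Othion Canton (rolling into the previous day, 1 March 2031).

20:45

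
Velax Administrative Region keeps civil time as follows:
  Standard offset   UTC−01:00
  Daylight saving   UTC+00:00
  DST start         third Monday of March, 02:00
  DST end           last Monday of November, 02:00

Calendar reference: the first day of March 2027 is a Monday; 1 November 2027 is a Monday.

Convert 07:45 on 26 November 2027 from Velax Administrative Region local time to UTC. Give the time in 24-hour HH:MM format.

1 March 2027 is a Monday, so the first Monday is March 1 and the third is March 15.
1 November 2027 is a Monday, so Mondays fall on 1, 8, 15, 22, 29; the last is November 29.
26 November 2027 lies within the daylight-saving period (15 March – 29 November), so Velax Administrative Region is on daylight time, UTC+00:00.
07:45 local − 0h = 07:45 UTC.

07:45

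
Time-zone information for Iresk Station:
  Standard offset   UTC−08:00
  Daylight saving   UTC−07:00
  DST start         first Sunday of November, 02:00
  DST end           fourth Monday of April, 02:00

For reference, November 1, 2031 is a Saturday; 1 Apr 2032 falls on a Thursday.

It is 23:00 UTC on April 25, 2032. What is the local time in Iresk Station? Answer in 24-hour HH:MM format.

1 November 2031 is a Saturday, so the first Sunday is November 2.
1 April 2032 is a Thursday, so the first Monday is April 5 and the fourth is April 26.
At the standard offset (UTC−08:00), 23:00 UTC − 8h = 15:00 Iresk Station standard time.
The standard-time date in Iresk Station, April 25, 2032, falls between 2 November 2031 and 26 April 2032, so daylight saving is in effect and Iresk Station is at UTC−07:00.
23:00 UTC − 7h = 16:00 local.

16:00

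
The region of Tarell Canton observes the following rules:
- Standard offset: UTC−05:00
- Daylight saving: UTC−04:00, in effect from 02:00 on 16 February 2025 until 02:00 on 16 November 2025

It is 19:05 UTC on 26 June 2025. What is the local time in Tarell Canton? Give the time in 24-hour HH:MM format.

At the standard offset (UTC−05:00), 19:05 UTC − 5h = 14:05 Tarell Canton standard time.
Daylight saving runs 16 February – 16 November; the standard-time date in Tarell Canton, 26 June 2025, is inside that window, so Tarell Canton is at UTC−04:00.
19:05 UTC − 4h = 15:05 local.

15:05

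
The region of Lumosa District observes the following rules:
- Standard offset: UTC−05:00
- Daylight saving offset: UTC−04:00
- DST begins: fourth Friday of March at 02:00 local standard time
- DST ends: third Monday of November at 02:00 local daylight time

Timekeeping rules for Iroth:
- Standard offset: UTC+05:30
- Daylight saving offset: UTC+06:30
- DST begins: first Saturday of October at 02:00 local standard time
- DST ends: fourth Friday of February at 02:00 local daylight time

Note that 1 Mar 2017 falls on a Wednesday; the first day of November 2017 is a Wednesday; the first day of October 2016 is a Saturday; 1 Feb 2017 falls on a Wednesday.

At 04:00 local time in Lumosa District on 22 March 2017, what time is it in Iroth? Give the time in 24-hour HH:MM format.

1 March 2017 is a Wednesday, so the first Friday is March 3 and the fourth is March 24.
1 November 2017 is a Wednesday, so the first Monday is November 6 and the third is November 20.
Daylight saving runs 24 March – 20 November; 22 March 2017 is outside that window, so Lumosa District is on standard time at UTC−05:00.
04:00 Lumosa District + 5h = 09:00 UTC.
1 October 2016 is a Saturday, so the first Saturday is October 1.
1 February 2017 is a Wednesday, so the first Friday is February 3 and the fourth is February 24.
At the standard offset (UTC+05:30), 09:00 UTC + 5h30m = 14:30 Iroth standard time.
The standard-time date in Iroth, 22 March 2017, is outside the daylight-saving period (1 October 2016 – 24 February 2017), so Iroth is on standard time, UTC+05:30.
09:00 UTC + 5h30m = 14:30 Iroth.

14:30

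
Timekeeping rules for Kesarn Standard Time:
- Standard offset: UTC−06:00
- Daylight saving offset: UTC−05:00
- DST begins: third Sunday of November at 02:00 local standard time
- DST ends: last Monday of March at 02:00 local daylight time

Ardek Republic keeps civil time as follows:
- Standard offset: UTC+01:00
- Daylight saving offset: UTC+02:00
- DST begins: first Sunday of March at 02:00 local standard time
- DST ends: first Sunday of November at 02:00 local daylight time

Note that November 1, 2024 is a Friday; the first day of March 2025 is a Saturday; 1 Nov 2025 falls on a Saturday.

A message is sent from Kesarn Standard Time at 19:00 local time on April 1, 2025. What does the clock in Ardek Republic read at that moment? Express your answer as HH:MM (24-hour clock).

03:00

1 November 2024 is a Friday, so the first Sunday is November 3 and the third is November 17.
1 March 2025 is a Saturday, so Mondays fall on 3, 10, 17, 24, 31; the last is March 31.
Daylight saving runs 17 November 2024 – 31 March 2025; April 1, 2025 is outside that window, so Kesarn Standard Time is on standard time at UTC−06:00.
19:00 Kesarn Standard Time + 6h = 01:00 UTC (rolling into the next day, 2 April 2025).
1 March 2025 is a Saturday, so the first Sunday is March 2.
1 November 2025 is a Saturday, so the first Sunday is November 2.
At the standard offset (UTC+01:00), 01:00 UTC + 1h = 02:00 Ardek Republic standard time.
Daylight saving runs 2 March – 2 November; the standard-time date in Ardek Republic, April 2, 2025, is inside that window, so Ardek Republic is at UTC+02:00.
01:00 UTC + 2h = 03:00 Ardek Republic.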